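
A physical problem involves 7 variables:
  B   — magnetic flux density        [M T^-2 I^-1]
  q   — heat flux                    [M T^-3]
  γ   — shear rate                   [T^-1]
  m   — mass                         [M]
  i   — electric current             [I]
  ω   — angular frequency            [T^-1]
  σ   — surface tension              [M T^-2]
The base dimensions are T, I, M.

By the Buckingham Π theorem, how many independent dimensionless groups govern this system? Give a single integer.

Dimensional matrix (T×I×M by B×q×γ×m×i×ω×σ):
  T: [-2 -3 -1  0  0 -1 -2]
  I: [-1  0  0  0  1  0  0]
  M: [ 1  1  0  1  0  0  1]
Row reduction gives pivot columns B,q,γ; rank = 3
Π count = n − r = 7 − 3 = 4

4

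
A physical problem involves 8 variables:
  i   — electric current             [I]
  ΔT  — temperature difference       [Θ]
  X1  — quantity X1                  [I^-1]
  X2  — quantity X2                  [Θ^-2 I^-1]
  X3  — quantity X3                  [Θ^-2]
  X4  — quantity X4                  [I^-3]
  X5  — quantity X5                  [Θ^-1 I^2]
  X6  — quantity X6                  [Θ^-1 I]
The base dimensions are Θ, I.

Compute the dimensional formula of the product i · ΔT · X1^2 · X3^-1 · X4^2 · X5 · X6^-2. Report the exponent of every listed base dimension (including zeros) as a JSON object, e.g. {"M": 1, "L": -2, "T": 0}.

{"Θ": 4, "I": -7}

Dimensional matrix (Θ×I by i×ΔT×X1×X2×X3×X4×X5×X6):
  Θ: [ 0  1  0 -2 -2  0 -1 -1]
  I: [ 1  0 -1 -1  0 -3  2  1]
  [Θ]: (1)·0+(1)·1+(2)·0+(-1)·-2+(2)·0+(1)·-1+(-2)·-1 = 4
  [I]: (1)·1+(1)·0+(2)·-1+(-1)·0+(2)·-3+(1)·2+(-2)·1 = -7
⇒ Θ^4 I^-7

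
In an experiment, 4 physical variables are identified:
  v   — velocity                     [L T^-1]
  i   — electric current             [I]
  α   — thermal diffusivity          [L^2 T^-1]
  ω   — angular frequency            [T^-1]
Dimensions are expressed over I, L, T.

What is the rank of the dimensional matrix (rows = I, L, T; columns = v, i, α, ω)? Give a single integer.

3

Dimensional matrix (I×L×T by v×i×α×ω):
  I: [ 0  1  0  0]
  L: [ 1  0  2  0]
  T: [-1  0 -1 -1]
Echelon form has 3 nonzero rows (pivots: v,i,α)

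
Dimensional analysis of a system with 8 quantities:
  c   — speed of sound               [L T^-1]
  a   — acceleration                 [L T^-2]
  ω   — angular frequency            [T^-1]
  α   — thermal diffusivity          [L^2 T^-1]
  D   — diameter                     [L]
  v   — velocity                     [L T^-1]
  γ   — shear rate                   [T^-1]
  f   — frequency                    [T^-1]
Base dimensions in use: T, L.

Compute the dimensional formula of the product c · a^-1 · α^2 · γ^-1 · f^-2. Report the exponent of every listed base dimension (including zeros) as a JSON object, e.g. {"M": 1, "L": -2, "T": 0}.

Dimensional matrix (T×L by c×a×ω×α×D×v×γ×f):
  T: [-1 -2 -1 -1  0 -1 -1 -1]
  L: [ 1  1  0  2  1  1  0  0]
  [T]: (1)·-1+(-1)·-2+(2)·-1+(-1)·-1+(-2)·-1 = 2
  [L]: (1)·1+(-1)·1+(2)·2+(-1)·0+(-2)·0 = 4
⇒ T^2 L^4

{"T": 2, "L": 4}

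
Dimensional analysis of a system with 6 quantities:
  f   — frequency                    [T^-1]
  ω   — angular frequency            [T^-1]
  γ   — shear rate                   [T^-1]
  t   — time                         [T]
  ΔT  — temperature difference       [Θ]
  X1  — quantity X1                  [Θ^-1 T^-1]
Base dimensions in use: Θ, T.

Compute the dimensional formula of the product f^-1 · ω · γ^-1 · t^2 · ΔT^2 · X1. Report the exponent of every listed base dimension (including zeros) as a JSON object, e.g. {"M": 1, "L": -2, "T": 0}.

Write exponents as rows Θ,T / cols f,ω,γ,t,ΔT,X1:
  Θ: [ 0  0  0  0  1 -1]
  T: [-1 -1 -1  1  0 -1]
  [Θ]: (-1)·0+(1)·0+(-1)·0+(2)·0+(2)·1+(1)·-1 = 1
  [T]: (-1)·-1+(1)·-1+(-1)·-1+(2)·1+(2)·0+(1)·-1 = 2
⇒ Θ T^2

{"Θ": 1, "T": 2}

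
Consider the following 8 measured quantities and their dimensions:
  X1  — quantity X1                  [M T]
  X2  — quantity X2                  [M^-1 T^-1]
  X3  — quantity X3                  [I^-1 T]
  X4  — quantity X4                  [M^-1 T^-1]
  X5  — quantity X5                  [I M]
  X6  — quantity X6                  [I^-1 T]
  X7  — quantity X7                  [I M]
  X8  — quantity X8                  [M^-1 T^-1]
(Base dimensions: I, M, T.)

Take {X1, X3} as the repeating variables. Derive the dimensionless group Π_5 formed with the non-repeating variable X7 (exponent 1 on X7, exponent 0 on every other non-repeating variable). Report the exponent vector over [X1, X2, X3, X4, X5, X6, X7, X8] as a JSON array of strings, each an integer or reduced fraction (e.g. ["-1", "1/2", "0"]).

Write exponents as rows I,M,T / cols X1,X2,X3,X4,X5,X6,X7,X8:
  I: [ 0  0 -1  0  1 -1  1  0]
  M: [ 1 -1  0 -1  1  0  1 -1]
  T: [ 1 -1  1 -1  0  1  0 -1]
Echelon form has 2 nonzero rows (pivots: X1,X3)
Pivot set = {X1,X3}, free = {X2,X4,X5,X6,X7,X8}
RREF:
  r0: [   1   -1    0   -1    1    0    1   -1]
  r1: [   0    0    1    0   -1    1   -1    0]
  r2: [   0    0    0    0    0    0    0    0]
Fix exponent of X7 at 1, X2 at 0, X4 at 0, X5 at 0, X6 at 0, X8 at 0; solve each RREF row for its pivot's exponent:
  r0: exp(X1) + (1)·1 = 0 ⇒ exp(X1) = -1
  r1: exp(X3) + (-1)·1 = 0 ⇒ exp(X3) = 1
Π_5 = X1^-1 · X3 · X7

["-1", "0", "1", "0", "0", "0", "1", "0"]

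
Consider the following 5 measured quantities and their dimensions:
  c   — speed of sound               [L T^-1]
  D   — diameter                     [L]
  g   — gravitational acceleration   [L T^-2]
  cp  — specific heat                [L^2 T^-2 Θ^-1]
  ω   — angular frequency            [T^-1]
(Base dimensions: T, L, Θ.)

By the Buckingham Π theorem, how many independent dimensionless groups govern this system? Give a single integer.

2

Write exponents as rows T,L,Θ / cols c,D,g,cp,ω:
  T: [-1  0 -2 -2 -1]
  L: [ 1  1  1  2  0]
  Θ: [ 0  0  0 -1  0]
RREF → pivots at {c,D,cp} ⇒ r = 3
n=5, r=3 ⇒ 2 dimensionless groups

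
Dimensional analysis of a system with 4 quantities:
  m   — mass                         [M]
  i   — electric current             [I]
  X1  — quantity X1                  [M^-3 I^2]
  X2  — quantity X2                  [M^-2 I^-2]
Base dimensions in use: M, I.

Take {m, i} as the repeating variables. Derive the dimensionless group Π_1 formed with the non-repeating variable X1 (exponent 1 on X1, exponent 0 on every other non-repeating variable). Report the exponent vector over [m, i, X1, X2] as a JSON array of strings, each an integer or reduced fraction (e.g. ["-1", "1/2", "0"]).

Dimensional matrix (M×I by m×i×X1×X2):
  M: [ 1  0 -3 -2]
  I: [ 0  1  2 -2]
RREF → pivots at {m,i} ⇒ r = 2
Repeat: m,i; free: X1,X2
RREF:
  r0: [   1    0   -3   -2]
  r1: [   0    1    2   -2]
Fix exponent of X1 at 1, X2 at 0; solve each RREF row for its pivot's exponent:
  r0: exp(m) + (-3)·1 = 0 ⇒ exp(m) = 3
  r1: exp(i) + (2)·1 = 0 ⇒ exp(i) = -2
Π_1 = m^3 · i^-2 · X1

["3", "-2", "1", "0"]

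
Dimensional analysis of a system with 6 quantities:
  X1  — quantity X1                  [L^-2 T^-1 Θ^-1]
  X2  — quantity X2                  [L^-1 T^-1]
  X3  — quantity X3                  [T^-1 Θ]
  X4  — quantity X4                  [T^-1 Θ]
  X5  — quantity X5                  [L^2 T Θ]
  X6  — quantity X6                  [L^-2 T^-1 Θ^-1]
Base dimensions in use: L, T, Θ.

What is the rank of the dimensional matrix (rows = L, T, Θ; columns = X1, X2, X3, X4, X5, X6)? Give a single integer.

Write exponents as rows L,T,Θ / cols X1,X2,X3,X4,X5,X6:
  L: [-2 -1  0  0  2 -2]
  T: [-1 -1 -1 -1  1 -1]
  Θ: [-1  0  1  1  1 -1]
Row reduction gives pivot columns X1,X2; rank = 2

2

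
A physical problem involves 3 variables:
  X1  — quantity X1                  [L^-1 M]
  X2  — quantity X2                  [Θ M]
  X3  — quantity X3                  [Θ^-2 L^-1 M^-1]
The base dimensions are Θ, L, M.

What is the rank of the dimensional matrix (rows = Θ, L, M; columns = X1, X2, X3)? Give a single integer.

2

Dimensional matrix (Θ×L×M by X1×X2×X3):
  Θ: [ 0  1 -2]
  L: [-1  0 -1]
  M: [ 1  1 -1]
RREF → pivots at {X1,X2} ⇒ r = 2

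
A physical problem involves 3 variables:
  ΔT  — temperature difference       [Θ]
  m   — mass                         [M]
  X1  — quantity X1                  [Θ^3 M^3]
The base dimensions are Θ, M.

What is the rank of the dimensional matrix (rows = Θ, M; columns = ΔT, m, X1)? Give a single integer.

2

Dimensional matrix (Θ×M by ΔT×m×X1):
  Θ: [ 1  0  3]
  M: [ 0  1  3]
RREF → pivots at {ΔT,m} ⇒ r = 2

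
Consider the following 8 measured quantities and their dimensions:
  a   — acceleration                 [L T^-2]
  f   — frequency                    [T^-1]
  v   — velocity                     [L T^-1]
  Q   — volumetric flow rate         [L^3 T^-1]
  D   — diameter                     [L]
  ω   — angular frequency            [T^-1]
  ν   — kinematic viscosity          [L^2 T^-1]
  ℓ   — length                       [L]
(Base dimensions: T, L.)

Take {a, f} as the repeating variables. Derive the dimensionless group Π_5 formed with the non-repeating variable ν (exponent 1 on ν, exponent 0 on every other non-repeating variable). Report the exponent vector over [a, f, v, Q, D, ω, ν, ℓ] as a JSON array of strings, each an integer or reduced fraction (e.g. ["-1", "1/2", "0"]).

Dimensional matrix (T×L by a×f×v×Q×D×ω×ν×ℓ):
  T: [-2 -1 -1 -1  0 -1 -1  0]
  L: [ 1  0  1  3  1  0  2  1]
Echelon form has 2 nonzero rows (pivots: a,f)
Pivot set = {a,f}, free = {v,Q,D,ω,ν,ℓ}
RREF:
  r0: [   1    0    1    3    1    0    2    1]
  r1: [   0    1   -1   -5   -2    1   -3   -2]
Fix exponent of ν at 1, v at 0, Q at 0, D at 0, ω at 0, ℓ at 0; solve each RREF row for its pivot's exponent:
  r0: exp(a) + (2)·1 = 0 ⇒ exp(a) = -2
  r1: exp(f) + (-3)·1 = 0 ⇒ exp(f) = 3
Π_5 = a^-2 · f^3 · ν

["-2", "3", "0", "0", "0", "0", "1", "0"]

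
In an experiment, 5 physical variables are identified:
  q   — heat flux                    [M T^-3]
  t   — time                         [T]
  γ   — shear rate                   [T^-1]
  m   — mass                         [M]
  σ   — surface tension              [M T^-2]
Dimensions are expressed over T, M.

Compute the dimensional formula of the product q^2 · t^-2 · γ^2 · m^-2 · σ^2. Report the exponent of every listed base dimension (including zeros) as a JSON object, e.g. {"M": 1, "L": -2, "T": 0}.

Exponent matrix [T,M] × [q,t,γ,m,σ]:
  T: [-3  1 -1  0 -2]
  M: [ 1  0  0  1  1]
  [T]: (2)·-3+(-2)·1+(2)·-1+(-2)·0+(2)·-2 = -14
  [M]: (2)·1+(-2)·0+(2)·0+(-2)·1+(2)·1 = 2
⇒ T^-14 M^2

{"T": -14, "M": 2}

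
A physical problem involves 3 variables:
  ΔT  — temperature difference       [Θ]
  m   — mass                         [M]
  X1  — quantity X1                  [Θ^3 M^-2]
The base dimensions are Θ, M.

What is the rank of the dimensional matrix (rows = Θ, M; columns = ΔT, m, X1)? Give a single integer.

2

Write exponents as rows Θ,M / cols ΔT,m,X1:
  Θ: [ 1  0  3]
  M: [ 0  1 -2]
Row reduction gives pivot columns ΔT,m; rank = 2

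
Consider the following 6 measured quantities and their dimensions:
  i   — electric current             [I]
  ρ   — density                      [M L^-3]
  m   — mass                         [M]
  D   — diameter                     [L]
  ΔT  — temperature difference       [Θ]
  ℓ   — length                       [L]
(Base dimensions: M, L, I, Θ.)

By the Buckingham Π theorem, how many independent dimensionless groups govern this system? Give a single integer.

2

Dimensional matrix (M×L×I×Θ by i×ρ×m×D×ΔT×ℓ):
  M: [ 0  1  1  0  0  0]
  L: [ 0 -3  0  1  0  1]
  I: [ 1  0  0  0  0  0]
  Θ: [ 0  0  0  0  1  0]
Echelon form has 4 nonzero rows (pivots: i,ρ,m,ΔT)
n=6, r=4 ⇒ 2 dimensionless groups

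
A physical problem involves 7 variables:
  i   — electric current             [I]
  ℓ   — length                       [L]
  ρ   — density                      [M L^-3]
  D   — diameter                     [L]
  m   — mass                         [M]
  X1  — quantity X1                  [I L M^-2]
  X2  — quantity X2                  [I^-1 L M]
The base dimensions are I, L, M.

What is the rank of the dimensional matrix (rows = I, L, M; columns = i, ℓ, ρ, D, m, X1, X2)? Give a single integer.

Exponent matrix [I,L,M] × [i,ℓ,ρ,D,m,X1,X2]:
  I: [ 1  0  0  0  0  1 -1]
  L: [ 0  1 -3  1  0  1  1]
  M: [ 0  0  1  0  1 -2  1]
Row reduction gives pivot columns i,ℓ,ρ; rank = 3

3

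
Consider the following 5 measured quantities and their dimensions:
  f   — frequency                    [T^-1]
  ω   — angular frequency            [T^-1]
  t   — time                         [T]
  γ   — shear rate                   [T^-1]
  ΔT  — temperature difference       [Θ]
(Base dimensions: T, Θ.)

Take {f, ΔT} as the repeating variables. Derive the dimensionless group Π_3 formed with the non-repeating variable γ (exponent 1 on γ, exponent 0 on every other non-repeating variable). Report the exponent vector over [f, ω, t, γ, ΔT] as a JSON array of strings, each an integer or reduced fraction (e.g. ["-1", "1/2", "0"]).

Write exponents as rows T,Θ / cols f,ω,t,γ,ΔT:
  T: [-1 -1  1 -1  0]
  Θ: [ 0  0  0  0  1]
RREF → pivots at {f,ΔT} ⇒ r = 2
Pivot set = {f,ΔT}, free = {ω,t,γ}
RREF:
  r0: [   1    1   -1    1    0]
  r1: [   0    0    0    0    1]
Fix exponent of γ at 1, ω at 0, t at 0; solve each RREF row for its pivot's exponent:
  r0: exp(f) + (1)·1 = 0 ⇒ exp(f) = -1
  r1: exp(ΔT) + (0)·1 = 0 ⇒ exp(ΔT) = 0
Π_3 = f^-1 · γ

["-1", "0", "0", "1", "0"]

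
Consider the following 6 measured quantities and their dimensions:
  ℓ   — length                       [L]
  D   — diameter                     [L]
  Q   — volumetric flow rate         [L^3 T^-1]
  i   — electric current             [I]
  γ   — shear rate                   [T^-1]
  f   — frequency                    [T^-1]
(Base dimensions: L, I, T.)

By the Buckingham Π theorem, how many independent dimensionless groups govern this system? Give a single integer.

Write exponents as rows L,I,T / cols ℓ,D,Q,i,γ,f:
  L: [ 1  1  3  0  0  0]
  I: [ 0  0  0  1  0  0]
  T: [ 0  0 -1  0 -1 -1]
Echelon form has 3 nonzero rows (pivots: ℓ,Q,i)
Π count = n − r = 6 − 3 = 3

3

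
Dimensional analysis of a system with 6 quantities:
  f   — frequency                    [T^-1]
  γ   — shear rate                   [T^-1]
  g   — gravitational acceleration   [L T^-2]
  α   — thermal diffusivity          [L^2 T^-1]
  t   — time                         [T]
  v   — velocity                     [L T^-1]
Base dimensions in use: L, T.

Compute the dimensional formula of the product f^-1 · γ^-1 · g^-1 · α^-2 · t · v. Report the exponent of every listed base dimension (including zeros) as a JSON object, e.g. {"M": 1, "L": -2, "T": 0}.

{"L": -4, "T": 6}

Dimensional matrix (L×T by f×γ×g×α×t×v):
  L: [ 0  0  1  2  0  1]
  T: [-1 -1 -2 -1  1 -1]
  [L]: (-1)·0+(-1)·0+(-1)·1+(-2)·2+(1)·0+(1)·1 = -4
  [T]: (-1)·-1+(-1)·-1+(-1)·-2+(-2)·-1+(1)·1+(1)·-1 = 6
⇒ L^-4 T^6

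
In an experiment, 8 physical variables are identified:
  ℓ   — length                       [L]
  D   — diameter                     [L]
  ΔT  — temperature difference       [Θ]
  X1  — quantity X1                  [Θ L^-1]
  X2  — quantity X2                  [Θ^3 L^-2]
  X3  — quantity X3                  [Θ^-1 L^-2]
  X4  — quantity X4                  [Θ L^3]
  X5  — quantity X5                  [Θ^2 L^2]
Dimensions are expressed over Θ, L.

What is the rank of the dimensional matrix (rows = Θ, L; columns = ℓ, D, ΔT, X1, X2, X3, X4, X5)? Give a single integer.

2

Dimensional matrix (Θ×L by ℓ×D×ΔT×X1×X2×X3×X4×X5):
  Θ: [ 0  0  1  1  3 -1  1  2]
  L: [ 1  1  0 -1 -2 -2  3  2]
Echelon form has 2 nonzero rows (pivots: ℓ,ΔT)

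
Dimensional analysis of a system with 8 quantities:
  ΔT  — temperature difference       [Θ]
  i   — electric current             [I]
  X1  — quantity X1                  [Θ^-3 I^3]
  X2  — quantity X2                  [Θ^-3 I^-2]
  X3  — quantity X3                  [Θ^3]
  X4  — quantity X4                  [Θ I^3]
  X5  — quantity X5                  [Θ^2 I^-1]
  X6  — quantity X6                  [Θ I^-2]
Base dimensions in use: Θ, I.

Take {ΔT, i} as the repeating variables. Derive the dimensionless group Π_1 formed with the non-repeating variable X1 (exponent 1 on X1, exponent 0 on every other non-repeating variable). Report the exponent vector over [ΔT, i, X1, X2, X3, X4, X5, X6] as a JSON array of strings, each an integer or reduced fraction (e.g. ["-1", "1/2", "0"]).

["3", "-3", "1", "0", "0", "0", "0", "0"]

Write exponents as rows Θ,I / cols ΔT,i,X1,X2,X3,X4,X5,X6:
  Θ: [ 1  0 -3 -3  3  1  2  1]
  I: [ 0  1  3 -2  0  3 -1 -2]
Echelon form has 2 nonzero rows (pivots: ΔT,i)
Repeat: ΔT,i; free: X1,X2,X3,X4,X5,X6
RREF:
  r0: [   1    0   -3   -3    3    1    2    1]
  r1: [   0    1    3   -2    0    3   -1   -2]
Fix exponent of X1 at 1, X2 at 0, X3 at 0, X4 at 0, X5 at 0, X6 at 0; solve each RREF row for its pivot's exponent:
  r0: exp(ΔT) + (-3)·1 = 0 ⇒ exp(ΔT) = 3
  r1: exp(i) + (3)·1 = 0 ⇒ exp(i) = -3
Π_1 = ΔT^3 · i^-3 · X1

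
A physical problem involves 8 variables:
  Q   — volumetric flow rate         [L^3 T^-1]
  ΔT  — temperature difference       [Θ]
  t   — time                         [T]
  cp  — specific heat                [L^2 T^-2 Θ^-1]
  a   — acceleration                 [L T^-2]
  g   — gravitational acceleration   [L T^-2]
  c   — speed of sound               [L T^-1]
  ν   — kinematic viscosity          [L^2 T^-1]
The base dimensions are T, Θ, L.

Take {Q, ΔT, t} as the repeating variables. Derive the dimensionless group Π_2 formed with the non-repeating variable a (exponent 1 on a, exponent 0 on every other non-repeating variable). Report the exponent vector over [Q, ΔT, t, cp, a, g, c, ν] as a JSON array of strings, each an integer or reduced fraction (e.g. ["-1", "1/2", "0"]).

Dimensional matrix (T×Θ×L by Q×ΔT×t×cp×a×g×c×ν):
  T: [-1  0  1 -2 -2 -2 -1 -1]
  Θ: [ 0  1  0 -1  0  0  0  0]
  L: [ 3  0  0  2  1  1  1  2]
Row reduction gives pivot columns Q,ΔT,t; rank = 3
Repeat: Q,ΔT,t; free: cp,a,g,c,ν
RREF:
  r0: [   1    0    0  2/3  1/3  1/3  1/3  2/3]
  r1: [   0    1    0   -1    0    0    0    0]
  r2: [   0    0    1 -4/3 -5/3 -5/3 -2/3 -1/3]
Fix exponent of a at 1, cp at 0, g at 0, c at 0, ν at 0; solve each RREF row for its pivot's exponent:
  r0: exp(Q) + (1/3)·1 = 0 ⇒ exp(Q) = -1/3
  r1: exp(ΔT) + (0)·1 = 0 ⇒ exp(ΔT) = 0
  r2: exp(t) + (-5/3)·1 = 0 ⇒ exp(t) = 5/3
Π_2 = Q^(-1/3) · t^(5/3) · a

["-1/3", "0", "5/3", "0", "1", "0", "0", "0"]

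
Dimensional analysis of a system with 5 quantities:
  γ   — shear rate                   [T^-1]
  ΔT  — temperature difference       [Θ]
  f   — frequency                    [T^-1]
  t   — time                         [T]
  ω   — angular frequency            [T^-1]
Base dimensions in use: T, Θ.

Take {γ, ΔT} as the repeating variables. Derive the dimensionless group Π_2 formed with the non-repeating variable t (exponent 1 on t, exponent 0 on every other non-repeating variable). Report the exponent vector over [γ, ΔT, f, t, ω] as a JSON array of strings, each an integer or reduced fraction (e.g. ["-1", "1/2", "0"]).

["1", "0", "0", "1", "0"]

Dimensional matrix (T×Θ by γ×ΔT×f×t×ω):
  T: [-1  0 -1  1 -1]
  Θ: [ 0  1  0  0  0]
RREF → pivots at {γ,ΔT} ⇒ r = 2
Pivot set = {γ,ΔT}, free = {f,t,ω}
RREF:
  r0: [   1    0    1   -1    1]
  r1: [   0    1    0    0    0]
Fix exponent of t at 1, f at 0, ω at 0; solve each RREF row for its pivot's exponent:
  r0: exp(γ) + (-1)·1 = 0 ⇒ exp(γ) = 1
  r1: exp(ΔT) + (0)·1 = 0 ⇒ exp(ΔT) = 0
Π_2 = γ · t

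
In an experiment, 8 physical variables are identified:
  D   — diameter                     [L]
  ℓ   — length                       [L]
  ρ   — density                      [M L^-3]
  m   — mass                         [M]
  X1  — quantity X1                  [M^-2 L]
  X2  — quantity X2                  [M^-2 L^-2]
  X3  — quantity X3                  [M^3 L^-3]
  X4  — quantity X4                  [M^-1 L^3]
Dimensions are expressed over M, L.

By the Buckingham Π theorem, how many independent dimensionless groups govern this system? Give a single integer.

6

Dimensional matrix (M×L by D×ℓ×ρ×m×X1×X2×X3×X4):
  M: [ 0  0  1  1 -2 -2  3 -1]
  L: [ 1  1 -3  0  1 -2 -3  3]
Row reduction gives pivot columns D,ρ; rank = 2
n=8, r=2 ⇒ 6 dimensionless groups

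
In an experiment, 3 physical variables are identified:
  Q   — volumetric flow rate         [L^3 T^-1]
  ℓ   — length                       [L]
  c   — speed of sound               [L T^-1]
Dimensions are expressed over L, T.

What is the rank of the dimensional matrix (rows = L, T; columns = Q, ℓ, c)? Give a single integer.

2

Dimensional matrix (L×T by Q×ℓ×c):
  L: [ 3  1  1]
  T: [-1  0 -1]
Echelon form has 2 nonzero rows (pivots: Q,ℓ)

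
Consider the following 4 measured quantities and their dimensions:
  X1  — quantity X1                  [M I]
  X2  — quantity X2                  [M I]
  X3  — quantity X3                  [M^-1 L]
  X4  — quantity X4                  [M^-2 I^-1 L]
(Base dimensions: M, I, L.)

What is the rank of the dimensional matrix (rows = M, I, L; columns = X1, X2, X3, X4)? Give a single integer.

Dimensional matrix (M×I×L by X1×X2×X3×X4):
  M: [ 1  1 -1 -2]
  I: [ 1  1  0 -1]
  L: [ 0  0  1  1]
Row reduction gives pivot columns X1,X3; rank = 2

2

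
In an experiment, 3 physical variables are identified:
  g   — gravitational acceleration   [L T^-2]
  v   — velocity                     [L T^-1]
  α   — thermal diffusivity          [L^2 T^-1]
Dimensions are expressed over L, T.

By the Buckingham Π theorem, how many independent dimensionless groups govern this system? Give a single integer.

Exponent matrix [L,T] × [g,v,α]:
  L: [ 1  1  2]
  T: [-2 -1 -1]
Echelon form has 2 nonzero rows (pivots: g,v)
Π count = n − r = 3 − 2 = 1

1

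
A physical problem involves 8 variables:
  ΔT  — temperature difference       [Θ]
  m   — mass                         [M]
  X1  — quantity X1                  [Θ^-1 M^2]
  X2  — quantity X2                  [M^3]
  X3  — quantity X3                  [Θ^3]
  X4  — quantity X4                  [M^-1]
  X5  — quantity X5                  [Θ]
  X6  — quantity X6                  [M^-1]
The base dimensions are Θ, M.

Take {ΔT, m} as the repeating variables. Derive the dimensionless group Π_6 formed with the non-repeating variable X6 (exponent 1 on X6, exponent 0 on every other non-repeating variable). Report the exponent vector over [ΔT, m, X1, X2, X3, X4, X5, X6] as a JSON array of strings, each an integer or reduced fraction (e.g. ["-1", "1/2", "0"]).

["0", "1", "0", "0", "0", "0", "0", "1"]

Write exponents as rows Θ,M / cols ΔT,m,X1,X2,X3,X4,X5,X6:
  Θ: [ 1  0 -1  0  3  0  1  0]
  M: [ 0  1  2  3  0 -1  0 -1]
Echelon form has 2 nonzero rows (pivots: ΔT,m)
Pivot set = {ΔT,m}, free = {X1,X2,X3,X4,X5,X6}
RREF:
  r0: [   1    0   -1    0    3    0    1    0]
  r1: [   0    1    2    3    0   -1    0   -1]
Fix exponent of X6 at 1, X1 at 0, X2 at 0, X3 at 0, X4 at 0, X5 at 0; solve each RREF row for its pivot's exponent:
  r0: exp(ΔT) + (0)·1 = 0 ⇒ exp(ΔT) = 0
  r1: exp(m) + (-1)·1 = 0 ⇒ exp(m) = 1
Π_6 = m · X6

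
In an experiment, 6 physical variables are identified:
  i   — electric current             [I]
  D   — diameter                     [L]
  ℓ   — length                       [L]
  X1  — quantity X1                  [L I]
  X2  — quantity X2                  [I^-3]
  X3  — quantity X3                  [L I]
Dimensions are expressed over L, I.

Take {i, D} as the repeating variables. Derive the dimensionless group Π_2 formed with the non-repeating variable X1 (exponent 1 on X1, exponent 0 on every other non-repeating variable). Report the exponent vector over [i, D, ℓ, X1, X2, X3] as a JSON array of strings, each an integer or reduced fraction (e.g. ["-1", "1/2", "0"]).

Exponent matrix [L,I] × [i,D,ℓ,X1,X2,X3]:
  L: [ 0  1  1  1  0  1]
  I: [ 1  0  0  1 -3  1]
Echelon form has 2 nonzero rows (pivots: i,D)
Repeat: i,D; free: ℓ,X1,X2,X3
RREF:
  r0: [   1    0    0    1   -3    1]
  r1: [   0    1    1    1    0    1]
Fix exponent of X1 at 1, ℓ at 0, X2 at 0, X3 at 0; solve each RREF row for its pivot's exponent:
  r0: exp(i) + (1)·1 = 0 ⇒ exp(i) = -1
  r1: exp(D) + (1)·1 = 0 ⇒ exp(D) = -1
Π_2 = i^-1 · D^-1 · X1

["-1", "-1", "0", "1", "0", "0"]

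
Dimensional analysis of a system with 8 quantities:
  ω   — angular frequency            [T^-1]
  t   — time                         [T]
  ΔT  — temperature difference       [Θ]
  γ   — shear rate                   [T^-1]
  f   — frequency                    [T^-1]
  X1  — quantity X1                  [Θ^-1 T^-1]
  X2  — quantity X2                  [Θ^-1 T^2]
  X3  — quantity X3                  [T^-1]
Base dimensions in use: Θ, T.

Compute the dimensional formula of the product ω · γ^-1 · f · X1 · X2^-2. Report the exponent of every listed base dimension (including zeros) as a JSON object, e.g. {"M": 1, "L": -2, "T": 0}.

{"Θ": 1, "T": -6}

Dimensional matrix (Θ×T by ω×t×ΔT×γ×f×X1×X2×X3):
  Θ: [ 0  0  1  0  0 -1 -1  0]
  T: [-1  1  0 -1 -1 -1  2 -1]
  [Θ]: (1)·0+(-1)·0+(1)·0+(1)·-1+(-2)·-1 = 1
  [T]: (1)·-1+(-1)·-1+(1)·-1+(1)·-1+(-2)·2 = -6
⇒ Θ T^-6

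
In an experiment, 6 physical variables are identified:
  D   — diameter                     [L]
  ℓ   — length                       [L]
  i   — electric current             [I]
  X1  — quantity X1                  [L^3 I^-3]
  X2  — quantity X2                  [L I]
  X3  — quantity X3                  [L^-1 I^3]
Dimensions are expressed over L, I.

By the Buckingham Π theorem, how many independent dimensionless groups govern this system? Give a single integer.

4

Write exponents as rows L,I / cols D,ℓ,i,X1,X2,X3:
  L: [ 1  1  0  3  1 -1]
  I: [ 0  0  1 -3  1  3]
RREF → pivots at {D,i} ⇒ r = 2
n=6, r=2 ⇒ 4 dimensionless groups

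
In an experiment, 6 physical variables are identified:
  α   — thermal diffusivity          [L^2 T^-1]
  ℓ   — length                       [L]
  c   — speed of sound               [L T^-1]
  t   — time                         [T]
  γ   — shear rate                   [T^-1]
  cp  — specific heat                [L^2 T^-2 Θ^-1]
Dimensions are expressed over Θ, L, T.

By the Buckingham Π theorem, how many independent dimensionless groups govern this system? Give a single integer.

Exponent matrix [Θ,L,T] × [α,ℓ,c,t,γ,cp]:
  Θ: [ 0  0  0  0  0 -1]
  L: [ 2  1  1  0  0  2]
  T: [-1  0 -1  1 -1 -2]
RREF → pivots at {α,ℓ,cp} ⇒ r = 3
Π count = n − r = 6 − 3 = 3

3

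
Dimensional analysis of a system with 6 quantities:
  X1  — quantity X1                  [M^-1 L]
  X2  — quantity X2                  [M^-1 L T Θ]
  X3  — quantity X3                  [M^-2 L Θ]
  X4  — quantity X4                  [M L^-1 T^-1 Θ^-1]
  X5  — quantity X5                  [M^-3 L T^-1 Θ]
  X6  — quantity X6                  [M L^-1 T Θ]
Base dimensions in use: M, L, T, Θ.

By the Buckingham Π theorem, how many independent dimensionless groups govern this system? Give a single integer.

3

Write exponents as rows M,L,T,Θ / cols X1,X2,X3,X4,X5,X6:
  M: [-1 -1 -2  1 -3  1]
  L: [ 1  1  1 -1  1 -1]
  T: [ 0  1  0 -1 -1  1]
  Θ: [ 0  1  1 -1  1  1]
RREF → pivots at {X1,X2,X3} ⇒ r = 3
n=6, r=3 ⇒ 3 dimensionless groups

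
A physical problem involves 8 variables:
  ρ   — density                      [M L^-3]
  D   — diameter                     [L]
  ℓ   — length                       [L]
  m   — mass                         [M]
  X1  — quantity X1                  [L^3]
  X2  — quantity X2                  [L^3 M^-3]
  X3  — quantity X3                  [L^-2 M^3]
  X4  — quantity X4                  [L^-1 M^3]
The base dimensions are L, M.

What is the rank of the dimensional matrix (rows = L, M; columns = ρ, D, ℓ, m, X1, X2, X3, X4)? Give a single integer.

2

Exponent matrix [L,M] × [ρ,D,ℓ,m,X1,X2,X3,X4]:
  L: [-3  1  1  0  3  3 -2 -1]
  M: [ 1  0  0  1  0 -3  3  3]
Echelon form has 2 nonzero rows (pivots: ρ,D)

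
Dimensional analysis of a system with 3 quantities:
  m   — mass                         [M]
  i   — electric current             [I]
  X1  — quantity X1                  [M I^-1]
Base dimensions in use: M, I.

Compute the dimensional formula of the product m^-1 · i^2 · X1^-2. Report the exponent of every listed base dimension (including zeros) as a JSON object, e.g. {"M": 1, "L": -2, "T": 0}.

Dimensional matrix (M×I by m×i×X1):
  M: [ 1  0  1]
  I: [ 0  1 -1]
  [M]: (-1)·1+(2)·0+(-2)·1 = -3
  [I]: (-1)·0+(2)·1+(-2)·-1 = 4
⇒ M^-3 I^4

{"M": -3, "I": 4}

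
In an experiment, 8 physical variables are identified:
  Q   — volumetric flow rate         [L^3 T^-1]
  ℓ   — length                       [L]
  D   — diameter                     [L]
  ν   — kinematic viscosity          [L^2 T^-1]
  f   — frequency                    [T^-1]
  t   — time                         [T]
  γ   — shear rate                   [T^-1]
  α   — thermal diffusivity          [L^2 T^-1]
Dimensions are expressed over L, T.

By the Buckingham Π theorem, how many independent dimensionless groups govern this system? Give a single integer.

Write exponents as rows L,T / cols Q,ℓ,D,ν,f,t,γ,α:
  L: [ 3  1  1  2  0  0  0  2]
  T: [-1  0  0 -1 -1  1 -1 -1]
RREF → pivots at {Q,ℓ} ⇒ r = 2
Π count = n − r = 8 − 2 = 6

6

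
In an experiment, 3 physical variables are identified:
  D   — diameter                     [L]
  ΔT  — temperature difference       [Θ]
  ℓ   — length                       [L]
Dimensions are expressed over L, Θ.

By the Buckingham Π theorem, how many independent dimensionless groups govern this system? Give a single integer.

Dimensional matrix (L×Θ by D×ΔT×ℓ):
  L: [ 1  0  1]
  Θ: [ 0  1  0]
Row reduction gives pivot columns D,ΔT; rank = 2
Π count = n − r = 3 − 2 = 1

1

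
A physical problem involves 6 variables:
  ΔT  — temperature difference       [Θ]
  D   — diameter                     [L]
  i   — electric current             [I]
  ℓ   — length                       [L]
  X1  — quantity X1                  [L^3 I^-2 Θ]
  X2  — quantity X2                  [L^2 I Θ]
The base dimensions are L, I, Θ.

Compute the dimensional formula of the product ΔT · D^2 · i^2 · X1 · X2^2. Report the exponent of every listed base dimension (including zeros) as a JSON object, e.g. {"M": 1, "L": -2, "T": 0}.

Dimensional matrix (L×I×Θ by ΔT×D×i×ℓ×X1×X2):
  L: [ 0  1  0  1  3  2]
  I: [ 0  0  1  0 -2  1]
  Θ: [ 1  0  0  0  1  1]
  [L]: (1)·0+(2)·1+(2)·0+(1)·3+(2)·2 = 9
  [I]: (1)·0+(2)·0+(2)·1+(1)·-2+(2)·1 = 2
  [Θ]: (1)·1+(2)·0+(2)·0+(1)·1+(2)·1 = 4
⇒ L^9 I^2 Θ^4

{"L": 9, "I": 2, "Θ": 4}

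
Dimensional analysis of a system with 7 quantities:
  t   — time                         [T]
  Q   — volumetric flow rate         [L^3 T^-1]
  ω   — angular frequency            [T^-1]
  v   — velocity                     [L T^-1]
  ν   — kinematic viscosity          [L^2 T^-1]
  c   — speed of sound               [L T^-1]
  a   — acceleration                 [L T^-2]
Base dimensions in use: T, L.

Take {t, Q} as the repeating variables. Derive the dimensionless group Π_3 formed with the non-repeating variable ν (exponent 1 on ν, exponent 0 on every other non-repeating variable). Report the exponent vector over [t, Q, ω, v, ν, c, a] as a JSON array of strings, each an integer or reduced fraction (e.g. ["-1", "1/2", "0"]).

["1/3", "-2/3", "0", "0", "1", "0", "0"]

Dimensional matrix (T×L by t×Q×ω×v×ν×c×a):
  T: [ 1 -1 -1 -1 -1 -1 -2]
  L: [ 0  3  0  1  2  1  1]
Row reduction gives pivot columns t,Q; rank = 2
Pivot set = {t,Q}, free = {ω,v,ν,c,a}
RREF:
  r0: [   1    0   -1 -2/3 -1/3 -2/3 -5/3]
  r1: [   0    1    0  1/3  2/3  1/3  1/3]
Fix exponent of ν at 1, ω at 0, v at 0, c at 0, a at 0; solve each RREF row for its pivot's exponent:
  r0: exp(t) + (-1/3)·1 = 0 ⇒ exp(t) = 1/3
  r1: exp(Q) + (2/3)·1 = 0 ⇒ exp(Q) = -2/3
Π_3 = t^(1/3) · Q^(-2/3) · ν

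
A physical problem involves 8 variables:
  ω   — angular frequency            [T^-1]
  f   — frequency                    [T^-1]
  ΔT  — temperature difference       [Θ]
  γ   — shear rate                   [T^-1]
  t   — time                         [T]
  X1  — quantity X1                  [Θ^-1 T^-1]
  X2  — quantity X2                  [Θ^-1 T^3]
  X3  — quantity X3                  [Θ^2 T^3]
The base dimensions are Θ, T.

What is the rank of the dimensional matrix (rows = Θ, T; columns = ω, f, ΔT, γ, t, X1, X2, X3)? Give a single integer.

2

Dimensional matrix (Θ×T by ω×f×ΔT×γ×t×X1×X2×X3):
  Θ: [ 0  0  1  0  0 -1 -1  2]
  T: [-1 -1  0 -1  1 -1  3  3]
Echelon form has 2 nonzero rows (pivots: ω,ΔT)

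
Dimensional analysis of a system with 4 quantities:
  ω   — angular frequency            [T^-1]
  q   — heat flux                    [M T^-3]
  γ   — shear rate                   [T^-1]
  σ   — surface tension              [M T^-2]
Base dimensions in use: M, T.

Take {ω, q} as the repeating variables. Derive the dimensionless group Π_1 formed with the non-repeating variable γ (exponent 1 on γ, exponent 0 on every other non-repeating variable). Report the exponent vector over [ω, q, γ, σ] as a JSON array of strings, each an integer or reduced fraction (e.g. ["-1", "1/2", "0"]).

["-1", "0", "1", "0"]

Write exponents as rows M,T / cols ω,q,γ,σ:
  M: [ 0  1  0  1]
  T: [-1 -3 -1 -2]
Row reduction gives pivot columns ω,q; rank = 2
Repeat: ω,q; free: γ,σ
RREF:
  r0: [   1    0    1   -1]
  r1: [   0    1    0    1]
Fix exponent of γ at 1, σ at 0; solve each RREF row for its pivot's exponent:
  r0: exp(ω) + (1)·1 = 0 ⇒ exp(ω) = -1
  r1: exp(q) + (0)·1 = 0 ⇒ exp(q) = 0
Π_1 = ω^-1 · γ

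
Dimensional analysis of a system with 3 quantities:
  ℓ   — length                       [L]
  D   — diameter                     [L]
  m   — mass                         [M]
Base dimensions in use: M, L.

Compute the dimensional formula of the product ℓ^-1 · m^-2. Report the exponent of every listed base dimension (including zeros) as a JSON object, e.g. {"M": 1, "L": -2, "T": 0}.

{"M": -2, "L": -1}

Exponent matrix [M,L] × [ℓ,D,m]:
  M: [ 0  0  1]
  L: [ 1  1  0]
  [M]: (-1)·0+(-2)·1 = -2
  [L]: (-1)·1+(-2)·0 = -1
⇒ M^-2 L^-1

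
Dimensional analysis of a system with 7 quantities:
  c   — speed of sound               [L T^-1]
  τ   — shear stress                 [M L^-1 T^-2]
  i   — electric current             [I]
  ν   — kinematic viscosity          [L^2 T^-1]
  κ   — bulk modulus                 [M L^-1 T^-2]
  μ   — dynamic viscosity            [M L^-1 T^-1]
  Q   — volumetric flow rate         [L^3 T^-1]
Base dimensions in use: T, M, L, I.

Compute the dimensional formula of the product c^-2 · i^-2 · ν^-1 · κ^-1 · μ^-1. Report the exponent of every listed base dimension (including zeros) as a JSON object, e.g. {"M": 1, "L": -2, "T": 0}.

Write exponents as rows T,M,L,I / cols c,τ,i,ν,κ,μ,Q:
  T: [-1 -2  0 -1 -2 -1 -1]
  M: [ 0  1  0  0  1  1  0]
  L: [ 1 -1  0  2 -1 -1  3]
  I: [ 0  0  1  0  0  0  0]
  [T]: (-2)·-1+(-2)·0+(-1)·-1+(-1)·-2+(-1)·-1 = 6
  [M]: (-2)·0+(-2)·0+(-1)·0+(-1)·1+(-1)·1 = -2
  [L]: (-2)·1+(-2)·0+(-1)·2+(-1)·-1+(-1)·-1 = -2
  [I]: (-2)·0+(-2)·1+(-1)·0+(-1)·0+(-1)·0 = -2
⇒ T^6 M^-2 L^-2 I^-2

{"T": 6, "M": -2, "L": -2, "I": -2}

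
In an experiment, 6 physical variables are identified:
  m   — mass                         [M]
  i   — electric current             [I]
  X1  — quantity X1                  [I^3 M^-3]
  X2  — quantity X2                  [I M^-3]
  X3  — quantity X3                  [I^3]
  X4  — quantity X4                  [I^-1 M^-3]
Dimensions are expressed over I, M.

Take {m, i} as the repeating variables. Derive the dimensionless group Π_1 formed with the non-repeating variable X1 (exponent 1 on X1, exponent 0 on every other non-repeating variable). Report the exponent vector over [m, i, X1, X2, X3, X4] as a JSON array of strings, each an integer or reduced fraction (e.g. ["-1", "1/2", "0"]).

["3", "-3", "1", "0", "0", "0"]

Exponent matrix [I,M] × [m,i,X1,X2,X3,X4]:
  I: [ 0  1  3  1  3 -1]
  M: [ 1  0 -3 -3  0 -3]
Echelon form has 2 nonzero rows (pivots: m,i)
Repeat: m,i; free: X1,X2,X3,X4
RREF:
  r0: [   1    0   -3   -3    0   -3]
  r1: [   0    1    3    1    3   -1]
Fix exponent of X1 at 1, X2 at 0, X3 at 0, X4 at 0; solve each RREF row for its pivot's exponent:
  r0: exp(m) + (-3)·1 = 0 ⇒ exp(m) = 3
  r1: exp(i) + (3)·1 = 0 ⇒ exp(i) = -3
Π_1 = m^3 · i^-3 · X1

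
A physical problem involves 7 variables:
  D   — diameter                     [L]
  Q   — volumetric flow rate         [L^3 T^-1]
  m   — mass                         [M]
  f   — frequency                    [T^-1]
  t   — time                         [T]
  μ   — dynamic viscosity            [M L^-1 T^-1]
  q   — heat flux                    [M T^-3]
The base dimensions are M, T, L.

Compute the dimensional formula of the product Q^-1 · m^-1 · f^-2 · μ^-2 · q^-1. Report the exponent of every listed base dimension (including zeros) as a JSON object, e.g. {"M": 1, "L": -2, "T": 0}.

Exponent matrix [M,T,L] × [D,Q,m,f,t,μ,q]:
  M: [ 0  0  1  0  0  1  1]
  T: [ 0 -1  0 -1  1 -1 -3]
  L: [ 1  3  0  0  0 -1  0]
  [M]: (-1)·0+(-1)·1+(-2)·0+(-2)·1+(-1)·1 = -4
  [T]: (-1)·-1+(-1)·0+(-2)·-1+(-2)·-1+(-1)·-3 = 8
  [L]: (-1)·3+(-1)·0+(-2)·0+(-2)·-1+(-1)·0 = -1
⇒ M^-4 T^8 L^-1

{"M": -4, "T": 8, "L": -1}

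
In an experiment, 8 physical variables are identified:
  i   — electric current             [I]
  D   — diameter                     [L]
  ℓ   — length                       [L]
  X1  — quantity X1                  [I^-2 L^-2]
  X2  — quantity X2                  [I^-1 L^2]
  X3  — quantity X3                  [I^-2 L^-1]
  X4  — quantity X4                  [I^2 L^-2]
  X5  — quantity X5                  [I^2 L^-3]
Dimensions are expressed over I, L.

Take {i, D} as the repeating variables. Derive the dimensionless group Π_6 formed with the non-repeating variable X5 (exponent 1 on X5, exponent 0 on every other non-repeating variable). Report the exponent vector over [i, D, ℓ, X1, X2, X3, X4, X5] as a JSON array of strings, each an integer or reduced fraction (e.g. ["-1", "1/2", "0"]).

Write exponents as rows I,L / cols i,D,ℓ,X1,X2,X3,X4,X5:
  I: [ 1  0  0 -2 -1 -2  2  2]
  L: [ 0  1  1 -2  2 -1 -2 -3]
Echelon form has 2 nonzero rows (pivots: i,D)
Pivot set = {i,D}, free = {ℓ,X1,X2,X3,X4,X5}
RREF:
  r0: [   1    0    0   -2   -1   -2    2    2]
  r1: [   0    1    1   -2    2   -1   -2   -3]
Fix exponent of X5 at 1, ℓ at 0, X1 at 0, X2 at 0, X3 at 0, X4 at 0; solve each RREF row for its pivot's exponent:
  r0: exp(i) + (2)·1 = 0 ⇒ exp(i) = -2
  r1: exp(D) + (-3)·1 = 0 ⇒ exp(D) = 3
Π_6 = i^-2 · D^3 · X5

["-2", "3", "0", "0", "0", "0", "0", "1"]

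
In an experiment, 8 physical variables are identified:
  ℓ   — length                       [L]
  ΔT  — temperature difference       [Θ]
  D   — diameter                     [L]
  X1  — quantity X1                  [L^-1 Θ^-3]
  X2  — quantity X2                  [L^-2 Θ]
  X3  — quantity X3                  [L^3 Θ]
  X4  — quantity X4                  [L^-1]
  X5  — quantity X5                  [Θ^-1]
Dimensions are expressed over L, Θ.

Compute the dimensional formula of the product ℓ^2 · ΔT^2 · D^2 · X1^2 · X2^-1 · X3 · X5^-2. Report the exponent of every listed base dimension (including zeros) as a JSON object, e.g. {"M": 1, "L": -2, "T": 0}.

Exponent matrix [L,Θ] × [ℓ,ΔT,D,X1,X2,X3,X4,X5]:
  L: [ 1  0  1 -1 -2  3 -1  0]
  Θ: [ 0  1  0 -3  1  1  0 -1]
  [L]: (2)·1+(2)·0+(2)·1+(2)·-1+(-1)·-2+(1)·3+(-2)·0 = 7
  [Θ]: (2)·0+(2)·1+(2)·0+(2)·-3+(-1)·1+(1)·1+(-2)·-1 = -2
⇒ L^7 Θ^-2

{"L": 7, "Θ": -2}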